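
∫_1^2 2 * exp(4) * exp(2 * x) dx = -exp(6) + exp(8)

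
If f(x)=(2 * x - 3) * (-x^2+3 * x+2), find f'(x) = -6*x^2 + 18*x - 5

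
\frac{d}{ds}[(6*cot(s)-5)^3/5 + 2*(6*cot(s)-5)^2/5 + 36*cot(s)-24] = -648*cot(s)^4/5 + 936*cot(s)^3/5 - 1158*cot(s)^2/5 + 936*cot(s)/5 - 102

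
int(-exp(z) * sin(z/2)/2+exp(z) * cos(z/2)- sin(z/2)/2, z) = (exp(z) + 1)*cos(z/2) + C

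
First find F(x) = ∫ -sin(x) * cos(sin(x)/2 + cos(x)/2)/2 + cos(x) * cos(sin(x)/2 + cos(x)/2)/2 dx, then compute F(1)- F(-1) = sin(-cos(1)/2 + sin(1)/2) + sin(cos(1)/2 + sin(1)/2)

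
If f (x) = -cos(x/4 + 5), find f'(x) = sin(x/4 + 5)/4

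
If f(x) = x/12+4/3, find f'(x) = 1/12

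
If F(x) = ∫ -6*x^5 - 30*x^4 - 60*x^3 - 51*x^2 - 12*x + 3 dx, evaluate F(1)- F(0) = -42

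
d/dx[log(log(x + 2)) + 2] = 1/(x*log(x + 2) + 2*log(x + 2))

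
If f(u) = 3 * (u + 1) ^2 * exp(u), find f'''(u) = 3*u^2*exp(u) + 24*u*exp(u) + 39*exp(u)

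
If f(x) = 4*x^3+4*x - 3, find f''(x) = 24*x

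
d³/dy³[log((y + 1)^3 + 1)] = (6*y^6 + 36*y^5 + 90*y^4 + 78*y^3 - 36*y^2 - 90*y - 30)/(y^9 + 9*y^8 + 36*y^7 + 87*y^6 + 144*y^5 + 171*y^4 + 147*y^3 + 90*y^2 + 36*y + 8)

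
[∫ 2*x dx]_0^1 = 1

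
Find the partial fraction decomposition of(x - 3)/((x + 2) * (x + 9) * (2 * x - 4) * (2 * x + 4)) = 3/(539*(x + 9)) - 13/(3136*(x + 2)) + 5/(112*(x + 2)^2) - 1/(704*(x - 2))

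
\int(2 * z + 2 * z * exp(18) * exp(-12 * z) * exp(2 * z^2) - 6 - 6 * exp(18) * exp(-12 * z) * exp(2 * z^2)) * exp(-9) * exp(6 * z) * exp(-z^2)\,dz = 2*sinh((z - 3)^2) + C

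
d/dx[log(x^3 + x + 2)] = (3*x^2 + 1)/(x^3 + x + 2)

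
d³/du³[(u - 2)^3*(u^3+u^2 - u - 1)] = 120*u^3 - 300*u^2 + 120*u + 54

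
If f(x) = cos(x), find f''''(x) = cos(x)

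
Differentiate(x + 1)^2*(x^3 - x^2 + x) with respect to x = 5*x^4 + 4*x^3 + 2*x + 1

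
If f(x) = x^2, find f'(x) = 2*x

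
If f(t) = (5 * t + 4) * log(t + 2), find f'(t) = (5*t*log(t + 2) + 5*t + 10*log(t + 2) + 4)/(t + 2)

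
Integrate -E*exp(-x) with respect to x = exp(1 - x) + C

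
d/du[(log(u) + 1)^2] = (2*log(u) + 2)/u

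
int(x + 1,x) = x^2/2 + x + C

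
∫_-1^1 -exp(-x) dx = -E + exp(-1)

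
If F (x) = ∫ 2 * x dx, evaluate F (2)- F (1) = 3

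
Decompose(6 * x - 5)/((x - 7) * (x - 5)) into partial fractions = -25/(2*(x - 5)) + 37/(2*(x - 7))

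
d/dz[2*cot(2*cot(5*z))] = 20/(sin(5*z)^2*sin(2/tan(5*z))^2)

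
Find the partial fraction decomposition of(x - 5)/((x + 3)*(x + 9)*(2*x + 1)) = -22/(85*(2*x + 1)) - 7/(51*(x + 9)) + 4/(15*(x + 3))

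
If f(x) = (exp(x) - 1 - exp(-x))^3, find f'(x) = (3*exp(6*x) - 6*exp(5*x) + 6*exp(x) + 3)*exp(-3*x)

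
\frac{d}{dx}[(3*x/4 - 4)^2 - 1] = 9*x/8 - 6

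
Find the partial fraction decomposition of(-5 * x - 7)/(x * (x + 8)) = -33/(8*(x + 8)) - 7/(8*x)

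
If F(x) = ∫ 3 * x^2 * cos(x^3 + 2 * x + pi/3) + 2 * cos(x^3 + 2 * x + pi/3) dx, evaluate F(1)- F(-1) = sin(3)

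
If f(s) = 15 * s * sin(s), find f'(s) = 15*s*cos(s) + 15*sin(s)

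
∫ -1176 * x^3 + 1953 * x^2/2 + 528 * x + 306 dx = -294*x^4 + 651*x^3/2 + 264*x^2 + 306*x + C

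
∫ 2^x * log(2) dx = 2^x + C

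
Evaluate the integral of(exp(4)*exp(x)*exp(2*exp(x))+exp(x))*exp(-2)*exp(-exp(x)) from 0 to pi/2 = -exp(3) - exp(-exp(pi/2) - 2) + exp(-3) + exp(2 + exp(pi/2))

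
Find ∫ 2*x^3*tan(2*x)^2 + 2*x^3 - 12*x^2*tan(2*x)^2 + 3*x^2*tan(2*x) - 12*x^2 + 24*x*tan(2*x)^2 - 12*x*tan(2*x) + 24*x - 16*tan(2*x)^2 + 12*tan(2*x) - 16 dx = (x - 2)^3*tan(2*x) + C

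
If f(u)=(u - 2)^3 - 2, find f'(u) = 3*u^2 - 12*u + 12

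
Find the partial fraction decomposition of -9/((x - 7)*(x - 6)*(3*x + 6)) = -1/(24*(x + 2)) + 3/(8*(x - 6)) - 1/(3*(x - 7))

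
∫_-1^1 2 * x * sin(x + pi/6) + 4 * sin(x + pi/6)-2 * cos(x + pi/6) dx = -2*sqrt(3)*cos(1) + 4*sin(1)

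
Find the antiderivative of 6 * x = 3*x^2 + C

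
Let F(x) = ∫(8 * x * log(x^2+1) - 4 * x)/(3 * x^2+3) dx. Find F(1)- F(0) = -2*log(2)/3 + 2*log(2)^2/3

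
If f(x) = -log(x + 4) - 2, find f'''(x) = -2/(x^3 + 12*x^2 + 48*x + 64)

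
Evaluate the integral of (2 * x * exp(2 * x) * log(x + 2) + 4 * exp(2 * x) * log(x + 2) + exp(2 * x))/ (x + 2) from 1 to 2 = -exp(2)*log(3) + exp(4)*log(4)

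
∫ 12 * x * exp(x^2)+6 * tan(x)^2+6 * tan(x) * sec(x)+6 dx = 6*exp(x^2) + 6*tan(x) + 6/cos(x) + C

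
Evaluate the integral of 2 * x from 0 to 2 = 4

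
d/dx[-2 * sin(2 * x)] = -4*cos(2*x)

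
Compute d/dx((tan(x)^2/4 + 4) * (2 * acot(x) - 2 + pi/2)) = (4*x^2*sin(x)*acot(x)/cos(x)^3 - 4*x^2*sin(x)/cos(x)^3 + pi*x^2*sin(x)/cos(x)^3 + 4*sin(x)*acot(x)/cos(x)^3 - 4*sin(x)/cos(x)^3 + pi*sin(x)/cos(x)^3 - 30 - 2/cos(x)^2)/(4*x^2 + 4)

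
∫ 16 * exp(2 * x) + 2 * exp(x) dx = (8*exp(x) + 2)*exp(x) + C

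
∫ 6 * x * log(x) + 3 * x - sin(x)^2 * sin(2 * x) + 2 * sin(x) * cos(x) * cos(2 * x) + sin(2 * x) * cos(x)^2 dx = 3*x^2*log(x) - cos(4*x)/4 + C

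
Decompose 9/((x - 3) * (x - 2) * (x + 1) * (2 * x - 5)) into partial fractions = -72/(7*(2*x - 5)) - 3/(28*(x + 1)) + 3/(x - 2) + 9/(4*(x - 3))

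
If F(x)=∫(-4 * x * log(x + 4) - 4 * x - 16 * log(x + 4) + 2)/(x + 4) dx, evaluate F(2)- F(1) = -6*log(6) + 2*log(5)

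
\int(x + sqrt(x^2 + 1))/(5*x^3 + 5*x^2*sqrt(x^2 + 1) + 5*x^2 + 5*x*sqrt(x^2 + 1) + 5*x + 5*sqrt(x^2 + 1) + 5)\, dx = 2*(6*x + 6*sqrt(x^2 + 1) + 5)/(5*(x + sqrt(x^2 + 1) + 1)) + C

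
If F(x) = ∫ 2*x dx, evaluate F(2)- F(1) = 3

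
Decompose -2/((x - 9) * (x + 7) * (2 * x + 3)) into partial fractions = 8/(231*(2*x + 3)) - 1/(88*(x + 7)) - 1/(168*(x - 9))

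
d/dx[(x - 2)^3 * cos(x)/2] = (x - 2)^2*(-x*sin(x)/2 + sin(x) + 3*cos(x)/2)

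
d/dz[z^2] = 2*z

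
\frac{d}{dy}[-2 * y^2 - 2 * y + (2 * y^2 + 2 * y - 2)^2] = 16*y^3 + 24*y^2 - 12*y - 10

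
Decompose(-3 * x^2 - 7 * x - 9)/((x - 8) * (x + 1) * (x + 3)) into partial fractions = -15/(22*(x + 3)) + 5/(18*(x + 1)) - 257/(99*(x - 8))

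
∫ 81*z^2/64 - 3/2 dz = 27*z^3/64 - 3*z/2 + C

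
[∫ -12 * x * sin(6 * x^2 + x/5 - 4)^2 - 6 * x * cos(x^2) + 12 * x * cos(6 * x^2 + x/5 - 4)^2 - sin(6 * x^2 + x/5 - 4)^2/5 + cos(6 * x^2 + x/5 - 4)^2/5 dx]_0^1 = -3*sin(1) + sin(22/5)/2 + sin(8)/2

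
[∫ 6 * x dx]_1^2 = 9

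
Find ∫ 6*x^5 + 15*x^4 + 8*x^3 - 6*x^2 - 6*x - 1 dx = x^6 + 3*x^5 + 2*x^4 - 2*x^3 - 3*x^2 - x + C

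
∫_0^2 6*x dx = 12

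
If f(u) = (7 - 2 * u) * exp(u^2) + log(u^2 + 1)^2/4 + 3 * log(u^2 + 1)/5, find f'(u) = (-20*u^4*exp(u^2) + 70*u^3*exp(u^2) - 30*u^2*exp(u^2) + 70*u*exp(u^2) + 5*u*log(u^2 + 1) + 6*u - 10*exp(u^2))/(5*u^2 + 5)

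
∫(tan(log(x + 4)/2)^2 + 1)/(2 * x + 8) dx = tan(log(x + 4)/2) + C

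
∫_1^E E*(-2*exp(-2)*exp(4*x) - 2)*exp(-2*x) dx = -exp(-1 + 2*E) - exp(-1) + exp(1 - 2*E) + E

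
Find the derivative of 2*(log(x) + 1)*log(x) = (4*log(x) + 2)/x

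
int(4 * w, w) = 2*w^2 + C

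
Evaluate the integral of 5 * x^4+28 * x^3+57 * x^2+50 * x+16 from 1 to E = -72 + (1 + E)^3*(2 + E)^2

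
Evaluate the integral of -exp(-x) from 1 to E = -exp(-1) + exp(-E)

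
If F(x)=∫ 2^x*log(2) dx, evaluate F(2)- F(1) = 2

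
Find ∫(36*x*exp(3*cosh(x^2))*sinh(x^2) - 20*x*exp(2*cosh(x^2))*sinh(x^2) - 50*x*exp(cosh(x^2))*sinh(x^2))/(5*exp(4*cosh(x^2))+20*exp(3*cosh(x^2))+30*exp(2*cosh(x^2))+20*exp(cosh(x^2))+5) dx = (21*exp(3*cosh(x^2)) + 45*exp(2*cosh(x^2)) + 50*exp(cosh(x^2)) + 25)/(5*(exp(cosh(x^2)) + 1)^3) + C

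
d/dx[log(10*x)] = 1/x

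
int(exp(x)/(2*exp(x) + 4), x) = log(exp(x) + 2)/2 + C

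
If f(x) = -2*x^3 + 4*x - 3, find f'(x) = 4 - 6*x^2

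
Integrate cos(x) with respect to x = sin(x) + C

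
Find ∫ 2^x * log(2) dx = 2^x + C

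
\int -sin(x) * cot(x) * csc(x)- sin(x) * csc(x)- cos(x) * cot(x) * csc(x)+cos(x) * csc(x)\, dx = 1/tan(x) + C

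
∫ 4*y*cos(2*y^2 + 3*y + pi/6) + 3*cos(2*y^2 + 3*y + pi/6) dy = sin(2*y^2 + 3*y + pi/6) + C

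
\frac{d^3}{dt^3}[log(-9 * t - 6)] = 54/(27*t^3 + 54*t^2 + 36*t + 8)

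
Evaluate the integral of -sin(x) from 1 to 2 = -cos(1) + cos(2)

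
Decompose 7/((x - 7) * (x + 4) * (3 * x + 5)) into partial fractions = -9/(26*(3*x + 5)) + 1/(11*(x + 4)) + 7/(286*(x - 7))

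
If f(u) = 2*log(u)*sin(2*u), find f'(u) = 2*(2*u*log(u)*cos(2*u) + sin(2*u))/u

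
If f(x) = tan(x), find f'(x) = cos(x)^(-2)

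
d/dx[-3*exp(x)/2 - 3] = -3*exp(x)/2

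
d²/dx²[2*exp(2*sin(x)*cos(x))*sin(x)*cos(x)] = (3*(1 - cos(2*x))^2*sin(2*x) + 12*(1 - cos(2*x))^2 + (cos(2*x) + 1)^2*sin(2*x) - 8*sin(2*x) + 2*sin(4*x) + 24*cos(2*x) - 16)*exp(sin(2*x))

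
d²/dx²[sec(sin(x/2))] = (-sin(x/2)*sin(sin(x/2))/cos(sin(x/2)) - cos(x/2)^2 + 2*cos(x/2)^2/cos(sin(x/2))^2)/(4*cos(sin(x/2)))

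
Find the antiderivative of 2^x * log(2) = 2^x + C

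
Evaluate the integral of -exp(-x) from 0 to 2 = -1 + exp(-2)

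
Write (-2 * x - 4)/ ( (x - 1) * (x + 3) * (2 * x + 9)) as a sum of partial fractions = 20/(33*(2*x + 9)) - 1/(6*(x + 3)) - 3/(22*(x - 1))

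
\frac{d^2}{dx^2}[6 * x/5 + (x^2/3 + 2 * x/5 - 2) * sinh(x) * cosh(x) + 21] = 2*x^2*sinh(2*x)/3 + 4*x*sinh(2*x)/5 + 4*x*cosh(2*x)/3 - 11*sinh(2*x)/3 + 4*cosh(2*x)/5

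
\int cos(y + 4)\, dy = sin(y + 4) + C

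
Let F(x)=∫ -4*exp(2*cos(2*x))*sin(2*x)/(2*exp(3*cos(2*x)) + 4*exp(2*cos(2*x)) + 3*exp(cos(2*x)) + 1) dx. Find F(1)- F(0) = -log(exp(2)/(1 + E)^2 + 1) + log((1 + exp(-cos(2)))^(-2) + 1)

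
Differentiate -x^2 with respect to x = -2*x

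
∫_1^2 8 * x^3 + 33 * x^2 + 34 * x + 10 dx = 168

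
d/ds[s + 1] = 1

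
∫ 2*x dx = x^2 + C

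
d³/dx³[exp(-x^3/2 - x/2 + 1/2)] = (-27*x^6 - 27*x^4 + 108*x^3 - 9*x^2 + 36*x - 25)*exp(-x^3/2 - x/2 + 1/2)/8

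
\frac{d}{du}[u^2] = 2*u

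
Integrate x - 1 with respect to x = x^2/2 - x + C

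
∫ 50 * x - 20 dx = 25*x^2 - 20*x + C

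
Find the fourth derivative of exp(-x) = exp(-x)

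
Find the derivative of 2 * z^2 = 4*z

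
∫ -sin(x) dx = cos(x) + C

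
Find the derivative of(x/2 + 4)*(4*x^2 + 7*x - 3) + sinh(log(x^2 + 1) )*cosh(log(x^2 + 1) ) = (12*x^4 + 78*x^3 + 65*x^2 + 8*x*sinh(log(x^2 + 1))^2 + 82*x + 53)/(2*x^2 + 2)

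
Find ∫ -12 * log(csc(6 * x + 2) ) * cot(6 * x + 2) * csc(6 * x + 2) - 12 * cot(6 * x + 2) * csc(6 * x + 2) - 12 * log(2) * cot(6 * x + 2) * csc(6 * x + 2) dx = 2*log(2*csc(6*x + 2))*csc(6*x + 2) + C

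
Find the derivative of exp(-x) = -exp(-x)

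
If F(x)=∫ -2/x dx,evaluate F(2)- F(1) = -2*log(2)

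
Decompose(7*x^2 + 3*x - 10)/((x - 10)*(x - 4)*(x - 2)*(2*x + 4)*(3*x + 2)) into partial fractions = 45/(1792*(3*x + 2)) + 1/(192*(x + 2)) + 3/(128*(x - 2)) - 19/(336*(x - 4)) + 5/(256*(x - 10))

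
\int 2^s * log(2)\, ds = 2^s + C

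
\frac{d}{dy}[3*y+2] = 3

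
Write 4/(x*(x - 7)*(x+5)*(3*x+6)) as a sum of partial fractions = -1/(135*(x + 5)) + 2/(81*(x + 2)) + 1/(567*(x - 7)) - 2/(105*x)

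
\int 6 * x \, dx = 3*x^2 + C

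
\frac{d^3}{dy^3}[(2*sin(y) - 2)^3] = 24*(-9*sin(y)^2 + 8*sin(y) + 1)*cos(y)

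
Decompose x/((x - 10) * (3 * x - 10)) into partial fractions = -1/(2*(3*x - 10)) + 1/(2*(x - 10))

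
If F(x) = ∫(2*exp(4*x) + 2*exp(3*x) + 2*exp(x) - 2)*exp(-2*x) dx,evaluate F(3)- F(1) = -(-exp(-1) + 1 + E)^2 + (-exp(-3) + 1 + exp(3))^2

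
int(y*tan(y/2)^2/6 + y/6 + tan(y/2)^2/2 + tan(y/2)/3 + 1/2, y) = (y/3 + 1)*tan(y/2) + C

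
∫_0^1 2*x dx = 1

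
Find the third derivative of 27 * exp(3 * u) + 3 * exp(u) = 729*exp(3*u) + 3*exp(u)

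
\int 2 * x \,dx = x^2 + C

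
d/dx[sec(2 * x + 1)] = 2*tan(2*x + 1)*sec(2*x + 1)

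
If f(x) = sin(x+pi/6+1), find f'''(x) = -cos(x + pi/6 + 1)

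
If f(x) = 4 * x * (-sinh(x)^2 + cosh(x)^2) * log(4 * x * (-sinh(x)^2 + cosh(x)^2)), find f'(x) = 4*log(x) + 4 + 8*log(2)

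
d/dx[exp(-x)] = -exp(-x)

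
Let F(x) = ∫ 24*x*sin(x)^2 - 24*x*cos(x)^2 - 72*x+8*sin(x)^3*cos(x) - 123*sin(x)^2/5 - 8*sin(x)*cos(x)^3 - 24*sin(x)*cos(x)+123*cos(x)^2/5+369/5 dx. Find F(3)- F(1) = -702/5 - 3*sin(2)/10 - cos(4)/2 + cos(12)/2 - 237*sin(6)/10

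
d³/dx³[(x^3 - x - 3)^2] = 120*x^3 - 48*x - 36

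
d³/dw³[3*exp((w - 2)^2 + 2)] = 24*w^3*exp(w^2 - 4*w + 6) - 144*w^2*exp(w^2 - 4*w + 6) + 324*w*exp(w^2 - 4*w + 6) - 264*exp(w^2 - 4*w + 6)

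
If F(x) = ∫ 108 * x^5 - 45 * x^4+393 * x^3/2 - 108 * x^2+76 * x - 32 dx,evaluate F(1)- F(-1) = -154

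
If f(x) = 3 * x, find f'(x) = 3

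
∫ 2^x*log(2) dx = 2^x + C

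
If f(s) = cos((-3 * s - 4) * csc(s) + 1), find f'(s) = (3*s*cos(s)/sin(s) - 3 + 4*cos(s)/sin(s))*sin(3*s/sin(s) - 1 + 4/sin(s))/sin(s)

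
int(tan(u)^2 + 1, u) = tan(u) + C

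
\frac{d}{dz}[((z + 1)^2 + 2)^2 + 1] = 4*z^3 + 12*z^2 + 20*z + 12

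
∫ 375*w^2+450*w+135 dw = 125*w^3 + 225*w^2 + 135*w + C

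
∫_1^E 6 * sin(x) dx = 6*cos(1) - 6*cos(E)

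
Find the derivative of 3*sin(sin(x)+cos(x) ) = 3*sqrt(2)*cos(sqrt(2)*sin(x + pi/4))*cos(x + pi/4)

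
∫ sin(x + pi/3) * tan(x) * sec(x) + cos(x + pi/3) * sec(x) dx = tan(x)/2 + C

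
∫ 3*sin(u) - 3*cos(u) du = -3*sqrt(2)*sin(u + pi/4) + C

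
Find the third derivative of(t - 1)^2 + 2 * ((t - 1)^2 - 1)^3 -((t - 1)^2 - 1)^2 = 240*t^3 - 720*t^2 + 552*t - 72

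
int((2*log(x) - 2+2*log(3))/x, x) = (log(3*x) - 1)^2 + C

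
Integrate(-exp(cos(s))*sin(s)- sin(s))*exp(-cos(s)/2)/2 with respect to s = 2*sinh(cos(s)/2) + C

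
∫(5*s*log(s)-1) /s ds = (5*s - 1)*(log(s) - 1) + C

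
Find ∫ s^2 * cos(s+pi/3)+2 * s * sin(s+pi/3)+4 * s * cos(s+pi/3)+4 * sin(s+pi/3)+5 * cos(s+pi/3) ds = ((s + 2)^2 + 1)*sin(s + pi/3) + C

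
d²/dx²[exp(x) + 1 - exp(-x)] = (exp(2*x) - 1)*exp(-x)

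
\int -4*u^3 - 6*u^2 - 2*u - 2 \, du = -u^4 - 2*u^3 - u^2 - 2*u + C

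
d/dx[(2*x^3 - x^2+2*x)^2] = 24*x^5 - 20*x^4 + 36*x^3 - 12*x^2 + 8*x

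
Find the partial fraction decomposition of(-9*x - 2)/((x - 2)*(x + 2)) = -4/(x + 2) - 5/(x - 2)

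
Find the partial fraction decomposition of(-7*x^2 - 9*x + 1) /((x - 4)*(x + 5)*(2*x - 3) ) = 113/(65*(2*x - 3)) - 43/(39*(x + 5)) - 49/(15*(x - 4))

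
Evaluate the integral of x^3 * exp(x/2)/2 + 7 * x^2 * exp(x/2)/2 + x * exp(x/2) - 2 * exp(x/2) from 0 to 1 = 0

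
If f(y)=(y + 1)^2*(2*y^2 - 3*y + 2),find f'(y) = 8*y^3 + 3*y^2 - 4*y + 1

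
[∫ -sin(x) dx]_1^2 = -cos(1) + cos(2)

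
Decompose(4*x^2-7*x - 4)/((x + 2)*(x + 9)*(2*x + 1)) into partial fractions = 2/(51*(2*x + 1)) + 383/(119*(x + 9)) - 26/(21*(x + 2))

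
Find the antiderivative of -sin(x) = cos(x) + C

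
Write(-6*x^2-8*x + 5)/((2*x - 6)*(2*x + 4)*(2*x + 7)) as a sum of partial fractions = -27/(26*(2*x + 7)) + 1/(20*(x + 2)) - 73/(260*(x - 3))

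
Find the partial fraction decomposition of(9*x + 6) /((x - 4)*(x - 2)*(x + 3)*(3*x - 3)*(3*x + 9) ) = 23/(8400*(x + 3)) + 1/(60*(x + 3)^2) + 5/(144*(x - 1)) - 4/(75*(x - 2)) + 1/(63*(x - 4))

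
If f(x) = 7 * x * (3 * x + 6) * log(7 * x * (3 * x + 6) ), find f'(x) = 42*x*log(x^2 + 2*x) + 42*x + 42*x*log(21) + 42*log(x^2 + 2*x) + 42 + 42*log(21)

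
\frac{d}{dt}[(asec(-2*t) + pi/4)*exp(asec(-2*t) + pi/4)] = (-4*exp(asec(-2*t) + pi/4)*asec(-2*t) - 4*exp(asec(-2*t) + pi/4) - pi*exp(asec(-2*t) + pi/4))/(8*t^2*sqrt(1 - 1/(4*t^2)))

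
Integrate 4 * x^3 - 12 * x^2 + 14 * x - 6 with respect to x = x^4 - 4*x^3 + 7*x^2 - 6*x + C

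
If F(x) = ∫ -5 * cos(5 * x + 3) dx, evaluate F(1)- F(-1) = -sin(8) - sin(2)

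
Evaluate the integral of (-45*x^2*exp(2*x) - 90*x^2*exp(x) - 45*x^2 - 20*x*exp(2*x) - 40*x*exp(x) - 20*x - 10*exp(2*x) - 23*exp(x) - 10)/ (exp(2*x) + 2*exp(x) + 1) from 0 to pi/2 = -5*pi*(2 + pi + 3*pi^2/4)/2 - 3*exp(pi/2)/(1 + exp(pi/2)) + 3/2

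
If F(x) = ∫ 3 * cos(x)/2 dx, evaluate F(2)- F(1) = -3*sin(1)/2 + 3*sin(2)/2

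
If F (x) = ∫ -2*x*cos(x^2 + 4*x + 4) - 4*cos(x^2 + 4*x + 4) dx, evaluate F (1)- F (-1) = -sin(9) + sin(1)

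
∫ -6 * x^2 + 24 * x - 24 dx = -2*x^3 + 12*x^2 - 24*x + C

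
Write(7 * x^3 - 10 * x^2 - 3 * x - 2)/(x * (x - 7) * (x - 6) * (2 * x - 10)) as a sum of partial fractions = 152/(5*(x - 5)) - 283/(3*(x - 6)) + 472/(7*(x - 7)) + 1/(210*x)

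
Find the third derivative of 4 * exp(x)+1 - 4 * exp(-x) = (4*exp(2*x) + 4)*exp(-x)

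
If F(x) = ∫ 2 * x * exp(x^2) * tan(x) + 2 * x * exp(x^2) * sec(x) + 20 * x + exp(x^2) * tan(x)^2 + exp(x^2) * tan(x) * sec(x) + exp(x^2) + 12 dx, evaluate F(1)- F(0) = E*(tan(1) + sec(1)) + 21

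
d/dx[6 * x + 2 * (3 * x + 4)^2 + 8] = 36*x + 54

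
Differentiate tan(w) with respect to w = cos(w)^(-2)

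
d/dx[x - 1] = 1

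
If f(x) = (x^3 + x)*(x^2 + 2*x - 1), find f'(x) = 5*x^4 + 8*x^3 + 4*x - 1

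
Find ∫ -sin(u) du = cos(u) + C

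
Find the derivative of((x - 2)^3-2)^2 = 6*x^5 - 60*x^4 + 240*x^3 - 492*x^2 + 528*x - 240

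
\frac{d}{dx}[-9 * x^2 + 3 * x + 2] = 3 - 18*x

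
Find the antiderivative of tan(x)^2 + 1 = tan(x) + C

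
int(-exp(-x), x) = exp(-x) + C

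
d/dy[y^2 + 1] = 2*y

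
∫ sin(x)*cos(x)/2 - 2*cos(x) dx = (sin(x) - 4)^2/4 + C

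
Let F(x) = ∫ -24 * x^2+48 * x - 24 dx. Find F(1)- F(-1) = -64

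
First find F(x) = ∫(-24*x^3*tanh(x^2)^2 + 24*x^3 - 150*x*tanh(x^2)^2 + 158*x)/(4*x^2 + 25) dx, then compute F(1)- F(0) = log(29/25) + 3*tanh(1)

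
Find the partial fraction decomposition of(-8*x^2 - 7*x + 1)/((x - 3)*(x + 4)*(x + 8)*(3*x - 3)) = 455/(1188*(x + 8)) - 33/(140*(x + 4)) + 7/(135*(x - 1)) - 46/(231*(x - 3))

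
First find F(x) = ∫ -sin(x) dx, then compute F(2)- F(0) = -1 + cos(2)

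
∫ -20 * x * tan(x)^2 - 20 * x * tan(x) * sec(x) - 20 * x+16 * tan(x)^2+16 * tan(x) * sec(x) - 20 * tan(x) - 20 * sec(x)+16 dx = (16 - 20*x)*(tan(x) + sec(x)) + C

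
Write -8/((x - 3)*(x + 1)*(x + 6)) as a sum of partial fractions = -8/(45*(x + 6)) + 2/(5*(x + 1)) - 2/(9*(x - 3))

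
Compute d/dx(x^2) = 2*x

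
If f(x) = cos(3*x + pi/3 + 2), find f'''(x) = 27*sin(3*x + pi/3 + 2)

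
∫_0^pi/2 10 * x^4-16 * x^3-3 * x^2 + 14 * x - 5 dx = -1 + (-1 + pi/2)^3*(-1 + pi + pi^2/2)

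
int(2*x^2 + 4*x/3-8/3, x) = 2*x^3/3 + 2*x^2/3 - 8*x/3 + C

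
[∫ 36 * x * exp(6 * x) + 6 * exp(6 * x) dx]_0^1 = 6*exp(6)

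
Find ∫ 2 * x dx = x^2 + C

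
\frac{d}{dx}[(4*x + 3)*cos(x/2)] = -2*x*sin(x/2) - 3*sin(x/2)/2 + 4*cos(x/2)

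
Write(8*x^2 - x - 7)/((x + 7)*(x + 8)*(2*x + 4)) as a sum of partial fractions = 171/(4*(x + 8)) - 196/(5*(x + 7)) + 9/(20*(x + 2))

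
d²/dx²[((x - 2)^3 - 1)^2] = 30*x^4 - 240*x^3 + 720*x^2 - 972*x + 504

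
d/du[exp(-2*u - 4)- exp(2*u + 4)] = (-2*exp(4*u + 8) - 2)*exp(-2*u - 4)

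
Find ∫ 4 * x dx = 2*x^2 + C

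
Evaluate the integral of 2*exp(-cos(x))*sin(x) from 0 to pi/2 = 2 - 2*exp(-1)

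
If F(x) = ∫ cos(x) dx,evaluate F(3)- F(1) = -sin(1) + sin(3)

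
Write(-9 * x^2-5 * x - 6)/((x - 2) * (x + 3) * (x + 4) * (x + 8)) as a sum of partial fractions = 271/(100*(x + 8)) - 65/(12*(x + 4)) + 72/(25*(x + 3)) - 13/(75*(x - 2))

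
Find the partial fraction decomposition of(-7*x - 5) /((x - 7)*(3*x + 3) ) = -1/(12*(x + 1)) - 9/(4*(x - 7))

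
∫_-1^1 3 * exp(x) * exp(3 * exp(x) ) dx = -exp(3*exp(-1)) + exp(3*E)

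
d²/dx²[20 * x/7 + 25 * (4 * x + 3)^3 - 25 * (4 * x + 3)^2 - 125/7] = 9600*x + 6400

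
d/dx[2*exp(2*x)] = 4*exp(2*x)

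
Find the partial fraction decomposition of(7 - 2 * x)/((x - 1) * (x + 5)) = -17/(6*(x + 5)) + 5/(6*(x - 1))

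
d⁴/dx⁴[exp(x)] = exp(x)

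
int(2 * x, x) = x^2 + C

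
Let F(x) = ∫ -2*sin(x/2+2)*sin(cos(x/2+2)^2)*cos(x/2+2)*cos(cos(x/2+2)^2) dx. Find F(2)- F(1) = cos(cos(5) + 1)/2 - cos(cos(6) + 1)/2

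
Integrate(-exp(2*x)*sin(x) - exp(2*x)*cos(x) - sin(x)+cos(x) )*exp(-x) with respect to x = -2*sin(x)*sinh(x) + C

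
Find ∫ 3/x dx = 3*log(x) + C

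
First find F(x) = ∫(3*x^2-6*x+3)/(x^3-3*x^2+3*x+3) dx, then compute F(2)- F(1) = -log(4) + log(5)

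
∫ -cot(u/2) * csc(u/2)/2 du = csc(u/2) + C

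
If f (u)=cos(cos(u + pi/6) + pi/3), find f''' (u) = -sin(u + pi/6)^3*sin(cos(u + pi/6) + pi/3) - sin(u + pi/6)*sin(cos(u + pi/6) + pi/3) - 3*sin(u + pi/6)*cos(u + pi/6)*cos(cos(u + pi/6) + pi/3)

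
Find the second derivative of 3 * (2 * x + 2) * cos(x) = -6*x*cos(x) - 12*sin(x) - 6*cos(x)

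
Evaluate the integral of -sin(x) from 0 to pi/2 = -1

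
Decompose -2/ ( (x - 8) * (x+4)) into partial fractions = 1/(6*(x + 4)) - 1/(6*(x - 8))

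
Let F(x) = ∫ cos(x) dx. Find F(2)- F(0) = sin(2)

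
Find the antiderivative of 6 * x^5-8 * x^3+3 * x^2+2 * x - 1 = x^6 - 2*x^4 + x^3 + x^2 - x + C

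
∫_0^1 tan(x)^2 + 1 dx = tan(1)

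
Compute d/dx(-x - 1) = -1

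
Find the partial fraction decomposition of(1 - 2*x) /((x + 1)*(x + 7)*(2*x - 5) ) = -16/(133*(2*x - 5)) + 5/(38*(x + 7)) - 1/(14*(x + 1))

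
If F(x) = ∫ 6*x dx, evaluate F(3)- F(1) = 24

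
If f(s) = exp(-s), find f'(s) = -exp(-s)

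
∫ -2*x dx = -x^2 + C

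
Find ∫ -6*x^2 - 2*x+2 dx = -2*x^3 - x^2 + 2*x + C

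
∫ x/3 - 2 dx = x^2/6 - 2*x + C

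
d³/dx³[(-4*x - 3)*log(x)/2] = (2*x - 3)/x^3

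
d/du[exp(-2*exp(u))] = -2*exp(u - 2*exp(u))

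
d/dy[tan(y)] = cos(y)^(-2)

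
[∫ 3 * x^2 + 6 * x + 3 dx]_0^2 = 26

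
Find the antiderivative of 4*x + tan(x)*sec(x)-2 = 2*x^2 - 2*x + sec(x) + C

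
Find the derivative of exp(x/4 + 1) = exp(x/4 + 1)/4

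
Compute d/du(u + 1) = 1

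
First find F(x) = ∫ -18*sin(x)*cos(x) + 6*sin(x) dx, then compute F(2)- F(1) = -(-1 + 3*cos(1))^2 + (3*cos(2) - 1)^2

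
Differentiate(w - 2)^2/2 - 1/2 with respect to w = w - 2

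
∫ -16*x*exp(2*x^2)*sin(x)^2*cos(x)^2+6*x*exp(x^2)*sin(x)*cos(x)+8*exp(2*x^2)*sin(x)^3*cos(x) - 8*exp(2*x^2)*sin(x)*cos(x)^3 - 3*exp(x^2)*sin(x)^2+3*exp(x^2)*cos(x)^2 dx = (-2*exp(x^2)*sin(2*x) + 3)*exp(x^2)*sin(x)*cos(x) + C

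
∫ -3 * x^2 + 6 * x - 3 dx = -x^3 + 3*x^2 - 3*x + C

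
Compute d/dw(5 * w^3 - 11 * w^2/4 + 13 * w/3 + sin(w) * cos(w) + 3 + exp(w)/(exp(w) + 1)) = (90*w^2*exp(2*w) + 180*w^2*exp(w) + 90*w^2 - 33*w*exp(2*w) - 66*w*exp(w) - 33*w - 12*exp(2*w)*sin(w)^2 + 32*exp(2*w) - 24*exp(w)*sin(w)^2 + 70*exp(w) - 12*sin(w)^2 + 32)/(6*exp(2*w) + 12*exp(w) + 6)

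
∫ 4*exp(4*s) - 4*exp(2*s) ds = (exp(2*s) - 1)^2 + C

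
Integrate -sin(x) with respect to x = cos(x) + C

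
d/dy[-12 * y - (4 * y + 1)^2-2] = -32*y - 20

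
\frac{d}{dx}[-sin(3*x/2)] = -3*cos(3*x/2)/2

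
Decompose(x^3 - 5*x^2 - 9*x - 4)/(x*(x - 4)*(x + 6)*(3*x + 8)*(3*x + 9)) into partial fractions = -233/(400*(3*x + 8)) - 173/(2700*(x + 6)) + 7/(27*(x + 3)) - 1/(300*(x - 4)) + 1/(432*x)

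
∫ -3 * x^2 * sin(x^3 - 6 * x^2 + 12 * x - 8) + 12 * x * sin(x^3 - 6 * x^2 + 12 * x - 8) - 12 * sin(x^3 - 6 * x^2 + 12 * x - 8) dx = cos((x - 2)^3) + C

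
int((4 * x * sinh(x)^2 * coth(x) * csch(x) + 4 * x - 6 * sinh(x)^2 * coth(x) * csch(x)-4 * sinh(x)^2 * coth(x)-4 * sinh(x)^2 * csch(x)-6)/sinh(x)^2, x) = -(4*x - 6)*(1/tanh(x) + 1/sinh(x)) + C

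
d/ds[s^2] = 2*s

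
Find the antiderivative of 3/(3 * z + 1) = log(-3*z - 1) + C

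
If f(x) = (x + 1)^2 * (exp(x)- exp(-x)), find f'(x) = (x^2*exp(2*x) + x^2 + 4*x*exp(2*x) + 3*exp(2*x) - 1)*exp(-x)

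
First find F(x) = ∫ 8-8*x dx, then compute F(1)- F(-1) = 16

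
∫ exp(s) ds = exp(s) + C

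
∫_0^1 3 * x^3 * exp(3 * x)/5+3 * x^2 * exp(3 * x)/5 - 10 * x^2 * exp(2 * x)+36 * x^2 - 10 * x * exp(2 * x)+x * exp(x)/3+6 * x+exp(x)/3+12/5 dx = -5*exp(2) + E/3 + exp(3)/5 + 87/5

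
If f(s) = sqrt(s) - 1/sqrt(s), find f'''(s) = (3*s + 15)/(8*s^(7/2))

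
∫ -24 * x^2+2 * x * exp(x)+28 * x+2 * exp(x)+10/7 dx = 2*x*(-28*x^2 + 49*x + 7*exp(x) + 5)/7 + C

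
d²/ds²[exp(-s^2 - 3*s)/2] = (4*s^2 + 12*s + 7)*exp(-s^2 - 3*s)/2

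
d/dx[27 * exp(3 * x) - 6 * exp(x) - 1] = 81*exp(3*x) - 6*exp(x)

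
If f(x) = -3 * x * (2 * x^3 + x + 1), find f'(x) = -24*x^3 - 6*x - 3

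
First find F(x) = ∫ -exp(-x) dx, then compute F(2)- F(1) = -exp(-1) + exp(-2)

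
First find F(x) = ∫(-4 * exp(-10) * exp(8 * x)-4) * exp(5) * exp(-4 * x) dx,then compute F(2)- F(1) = -exp(3) - E + exp(-3) + exp(-1)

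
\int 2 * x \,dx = x^2 + C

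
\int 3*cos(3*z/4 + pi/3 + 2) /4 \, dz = sin(3*z/4 + pi/3 + 2) + C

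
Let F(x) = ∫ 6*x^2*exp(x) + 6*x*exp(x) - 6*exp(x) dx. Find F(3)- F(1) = 36*exp(3)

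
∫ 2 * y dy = y^2 + C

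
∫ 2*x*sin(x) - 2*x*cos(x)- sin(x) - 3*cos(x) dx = -sqrt(2)*(2*x + 1)*sin(x + pi/4) + C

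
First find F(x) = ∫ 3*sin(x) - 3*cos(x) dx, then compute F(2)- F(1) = 3*sqrt(2)*(-sin(pi/4 + 2) + sin(pi/4 + 1))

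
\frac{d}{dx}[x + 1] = 1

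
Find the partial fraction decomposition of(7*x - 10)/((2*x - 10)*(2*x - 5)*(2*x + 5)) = -11/(60*(2*x + 5)) - 3/(20*(2*x - 5)) + 1/(6*(x - 5))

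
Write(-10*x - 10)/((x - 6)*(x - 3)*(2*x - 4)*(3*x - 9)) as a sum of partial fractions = 5/(4*(x - 2)) - 25/(27*(x - 3)) + 20/(9*(x - 3)^2) - 35/(108*(x - 6))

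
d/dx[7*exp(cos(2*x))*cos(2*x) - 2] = -56*E*exp(-2*sin(x)^2)*sin(x)*cos(x)^3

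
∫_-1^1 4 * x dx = 0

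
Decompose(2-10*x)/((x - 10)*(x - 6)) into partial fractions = 29/(2*(x - 6)) - 49/(2*(x - 10))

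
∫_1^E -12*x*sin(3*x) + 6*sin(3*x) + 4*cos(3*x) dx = (-2 + 4*E)*cos(3*E) - 2*cos(3)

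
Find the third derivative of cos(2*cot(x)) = -8*sin(2*cot(x))*cot(x)^6 - 12*sin(2*cot(x))*cot(x)^4 - 8*sin(2*cot(x))*cot(x)^2 - 4*sin(2*cot(x)) + 24*cos(2*cot(x))*cot(x)^5 + 48*cos(2*cot(x))*cot(x)^3 + 24*cos(2*cot(x))*cot(x)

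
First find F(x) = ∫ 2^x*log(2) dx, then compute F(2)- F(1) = 2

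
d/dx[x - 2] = 1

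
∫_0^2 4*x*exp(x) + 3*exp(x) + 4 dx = 9 + 7*exp(2)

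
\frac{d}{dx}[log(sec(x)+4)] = tan(x)*sec(x)/(sec(x) + 4)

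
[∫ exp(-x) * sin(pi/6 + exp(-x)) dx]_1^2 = -cos(exp(-1) + pi/6) + cos(exp(-2) + pi/6)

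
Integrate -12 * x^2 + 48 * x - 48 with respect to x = -4*x^3 + 24*x^2 - 48*x + C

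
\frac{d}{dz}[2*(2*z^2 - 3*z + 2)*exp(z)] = 4*z^2*exp(z) + 2*z*exp(z) - 2*exp(z)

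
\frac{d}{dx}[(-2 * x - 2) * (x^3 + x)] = -8*x^3 - 6*x^2 - 4*x - 2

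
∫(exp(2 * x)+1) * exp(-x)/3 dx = 2*sinh(x)/3 + C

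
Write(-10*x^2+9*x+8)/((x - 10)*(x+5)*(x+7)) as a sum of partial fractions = -545/(34*(x + 7)) + 287/(30*(x + 5)) - 902/(255*(x - 10))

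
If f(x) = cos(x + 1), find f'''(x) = sin(x + 1)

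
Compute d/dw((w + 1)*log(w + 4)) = (w*log(w + 4) + w + 4*log(w + 4) + 1)/(w + 4)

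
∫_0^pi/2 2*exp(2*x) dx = -1 + exp(pi)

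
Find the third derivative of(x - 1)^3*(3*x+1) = 72*x - 48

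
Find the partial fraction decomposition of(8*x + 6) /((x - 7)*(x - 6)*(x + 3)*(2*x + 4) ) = 1/(10*(x + 3)) - 5/(72*(x + 2)) - 3/(8*(x - 6)) + 31/(90*(x - 7))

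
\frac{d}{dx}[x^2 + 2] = 2*x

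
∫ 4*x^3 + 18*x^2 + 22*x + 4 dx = x^4 + 6*x^3 + 11*x^2 + 4*x + C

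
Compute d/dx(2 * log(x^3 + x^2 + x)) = (6*x^2 + 4*x + 2)/(x^3 + x^2 + x)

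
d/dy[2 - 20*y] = -20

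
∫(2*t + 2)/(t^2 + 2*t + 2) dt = log((t + 1)^2 + 1) + C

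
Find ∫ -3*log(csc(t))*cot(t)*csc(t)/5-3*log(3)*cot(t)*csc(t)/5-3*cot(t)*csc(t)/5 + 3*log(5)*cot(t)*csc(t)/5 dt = 3*log(3*csc(t)/5)*csc(t)/5 + C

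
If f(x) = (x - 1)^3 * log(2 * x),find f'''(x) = (6*x^3*log(x) + 6*x^3*log(2) + 11*x^3 - 6*x^2 - 3*x - 2)/x^3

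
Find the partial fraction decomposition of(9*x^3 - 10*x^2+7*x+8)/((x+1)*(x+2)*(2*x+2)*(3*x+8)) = 1704/(25*(3*x + 8)) - 59/(2*(x + 2)) + 207/(25*(x + 1)) - 9/(5*(x + 1)^2)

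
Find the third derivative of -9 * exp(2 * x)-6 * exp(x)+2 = -72*exp(2*x) - 6*exp(x)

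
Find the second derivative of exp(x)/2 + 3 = exp(x)/2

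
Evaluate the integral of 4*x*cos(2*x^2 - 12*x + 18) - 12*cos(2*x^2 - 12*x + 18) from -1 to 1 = -sin(32) + sin(8)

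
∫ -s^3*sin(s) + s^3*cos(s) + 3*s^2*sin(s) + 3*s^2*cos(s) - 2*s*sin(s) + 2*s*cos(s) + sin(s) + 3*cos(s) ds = sqrt(2)*(s^3 + 2*s + 1)*sin(s + pi/4) + C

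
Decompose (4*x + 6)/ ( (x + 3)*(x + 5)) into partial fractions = 7/(x + 5) - 3/(x + 3)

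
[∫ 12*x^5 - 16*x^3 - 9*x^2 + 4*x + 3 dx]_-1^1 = 0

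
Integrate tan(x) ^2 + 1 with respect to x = tan(x) + C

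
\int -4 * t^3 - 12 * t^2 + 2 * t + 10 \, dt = -t^4 - 4*t^3 + t^2 + 10*t + C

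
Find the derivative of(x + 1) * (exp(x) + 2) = x*exp(x) + 2*exp(x) + 2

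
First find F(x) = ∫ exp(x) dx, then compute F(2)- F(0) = -1 + exp(2)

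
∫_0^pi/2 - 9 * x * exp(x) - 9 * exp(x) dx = -9*pi*exp(pi/2)/2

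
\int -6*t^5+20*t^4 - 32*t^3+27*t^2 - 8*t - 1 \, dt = -t^6 + 4*t^5 - 8*t^4 + 9*t^3 - 4*t^2 - t + C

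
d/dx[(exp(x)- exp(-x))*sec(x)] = sqrt(2)*(exp(2*x)*sin(x + pi/4) + cos(x + pi/4))*exp(-x)/cos(x)^2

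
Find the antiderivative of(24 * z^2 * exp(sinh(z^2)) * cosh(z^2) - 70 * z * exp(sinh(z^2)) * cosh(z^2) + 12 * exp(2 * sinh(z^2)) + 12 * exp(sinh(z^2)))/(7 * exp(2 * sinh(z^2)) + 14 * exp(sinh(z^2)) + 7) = (12*z/7 - 5)*exp(sinh(z^2))/(exp(sinh(z^2)) + 1) + C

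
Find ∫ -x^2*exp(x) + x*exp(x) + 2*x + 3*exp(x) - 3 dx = x*(1 - exp(x))*(x - 3) + C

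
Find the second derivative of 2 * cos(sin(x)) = 2*sin(x)*sin(sin(x)) - 2*cos(x)^2*cos(sin(x))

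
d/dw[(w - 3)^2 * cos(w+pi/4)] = -w^2*sin(w + pi/4) + 6*w*sin(w + pi/4) + 2*w*cos(w + pi/4) - 9*sin(w + pi/4) - 6*cos(w + pi/4)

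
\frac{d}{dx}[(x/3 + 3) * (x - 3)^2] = x^2 + 2*x - 15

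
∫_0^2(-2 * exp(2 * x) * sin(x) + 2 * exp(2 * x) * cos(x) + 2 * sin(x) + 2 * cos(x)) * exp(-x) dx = 2*(-exp(-2) + exp(2))*cos(2)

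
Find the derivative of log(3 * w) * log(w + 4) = (w*log(w) + w*log(w + 4) + w*log(3) + 4*log(w + 4))/(w^2 + 4*w)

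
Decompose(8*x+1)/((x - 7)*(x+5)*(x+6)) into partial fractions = -47/(13*(x + 6)) + 13/(4*(x + 5)) + 19/(52*(x - 7))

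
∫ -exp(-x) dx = exp(-x) + C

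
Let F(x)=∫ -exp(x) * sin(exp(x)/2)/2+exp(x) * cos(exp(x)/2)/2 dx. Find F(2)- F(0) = sqrt(2)*(sin((pi + 2*exp(2))/4) - sin((2 + pi)/4))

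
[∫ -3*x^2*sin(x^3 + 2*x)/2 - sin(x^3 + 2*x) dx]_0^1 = -1/2 + cos(3)/2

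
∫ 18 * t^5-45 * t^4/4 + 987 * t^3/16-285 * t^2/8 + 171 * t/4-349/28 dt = 3*t^6 - 9*t^5/4 + 987*t^4/64 - 95*t^3/8 + 171*t^2/8 - 349*t/28 + C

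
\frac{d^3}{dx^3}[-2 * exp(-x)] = 2*exp(-x)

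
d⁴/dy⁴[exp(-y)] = exp(-y)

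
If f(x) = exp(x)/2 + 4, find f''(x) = exp(x)/2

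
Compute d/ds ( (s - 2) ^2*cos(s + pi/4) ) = -s^2*sin(s + pi/4) + 2*s*sin(s + pi/4) + 2*sqrt(2)*s*cos(s) - 4*sqrt(2)*cos(s)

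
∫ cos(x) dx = sin(x) + C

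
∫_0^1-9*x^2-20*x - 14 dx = -27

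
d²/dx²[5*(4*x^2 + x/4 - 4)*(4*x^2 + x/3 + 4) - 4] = 960*x^2 + 70*x + 5/6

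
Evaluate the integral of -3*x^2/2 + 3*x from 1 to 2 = 1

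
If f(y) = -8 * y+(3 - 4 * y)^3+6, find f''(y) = 288 - 384*y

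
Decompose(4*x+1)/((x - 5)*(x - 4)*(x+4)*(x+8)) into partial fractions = 31/(624*(x + 8)) - 5/(96*(x + 4)) - 17/(96*(x - 4)) + 7/(39*(x - 5))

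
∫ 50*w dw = 25*w^2 + C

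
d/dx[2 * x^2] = 4*x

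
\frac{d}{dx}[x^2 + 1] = 2*x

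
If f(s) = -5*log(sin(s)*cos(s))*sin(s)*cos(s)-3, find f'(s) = -5*(log(sin(2*s)/2) + 1)*cos(2*s)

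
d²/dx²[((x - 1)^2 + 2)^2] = 12*x^2 - 24*x + 20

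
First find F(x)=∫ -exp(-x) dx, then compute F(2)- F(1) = -exp(-1) + exp(-2)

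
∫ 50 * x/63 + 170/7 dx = 25*x^2/63 + 170*x/7 + C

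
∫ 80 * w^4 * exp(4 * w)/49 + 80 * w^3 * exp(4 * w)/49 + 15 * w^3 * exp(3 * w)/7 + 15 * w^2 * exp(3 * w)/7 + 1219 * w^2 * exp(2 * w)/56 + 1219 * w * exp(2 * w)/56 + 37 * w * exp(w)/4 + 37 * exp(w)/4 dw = w*(320*w^3*exp(3*w) + 560*w^2*exp(2*w) + 8533*w*exp(w) + 7252)*exp(w)/784 + C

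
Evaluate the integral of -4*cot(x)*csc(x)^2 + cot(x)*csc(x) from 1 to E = -2*csc(1)^2 - csc(E) + csc(1) + 2*csc(E)^2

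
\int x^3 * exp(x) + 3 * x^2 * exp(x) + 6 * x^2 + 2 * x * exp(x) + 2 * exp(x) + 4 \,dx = x*(x^2 + 2)*(exp(x) + 2) + C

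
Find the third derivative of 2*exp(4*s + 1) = 128*exp(4*s + 1)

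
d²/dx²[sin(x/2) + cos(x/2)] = -sin(x/2)/4 - cos(x/2)/4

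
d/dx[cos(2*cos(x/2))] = sin(x/2)*sin(2*cos(x/2))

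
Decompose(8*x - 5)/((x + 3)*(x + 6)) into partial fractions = 53/(3*(x + 6)) - 29/(3*(x + 3))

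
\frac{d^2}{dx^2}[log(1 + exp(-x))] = exp(x)/(exp(2*x) + 2*exp(x) + 1)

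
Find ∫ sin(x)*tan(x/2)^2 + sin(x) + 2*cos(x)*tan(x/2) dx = 2*sin(x)*tan(x/2) + C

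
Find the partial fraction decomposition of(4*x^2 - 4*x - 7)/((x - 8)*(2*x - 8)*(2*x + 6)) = 41/(308*(x + 3)) - 41/(112*(x - 4)) + 217/(176*(x - 8))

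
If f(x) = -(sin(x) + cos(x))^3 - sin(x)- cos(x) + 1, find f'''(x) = sqrt(2)*(27*sin(3*x + pi/4) + 5*cos(x + pi/4))/2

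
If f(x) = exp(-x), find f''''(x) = exp(-x)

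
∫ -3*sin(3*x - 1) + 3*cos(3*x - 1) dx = sqrt(2)*cos(-3*x + pi/4 + 1) + C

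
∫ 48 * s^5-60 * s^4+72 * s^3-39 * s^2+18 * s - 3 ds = 8*s^6 - 12*s^5 + 18*s^4 - 13*s^3 + 9*s^2 - 3*s + C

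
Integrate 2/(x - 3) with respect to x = 2*log(3 - x) + C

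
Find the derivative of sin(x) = cos(x)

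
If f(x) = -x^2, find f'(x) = -2*x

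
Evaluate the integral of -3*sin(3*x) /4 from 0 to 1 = -1/4 + cos(3)/4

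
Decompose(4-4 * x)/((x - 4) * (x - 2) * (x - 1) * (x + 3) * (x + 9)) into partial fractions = 2/(429*(x + 9)) - 2/(105*(x + 3)) + 2/(55*(x - 2)) - 2/(91*(x - 4))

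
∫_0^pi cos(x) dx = 0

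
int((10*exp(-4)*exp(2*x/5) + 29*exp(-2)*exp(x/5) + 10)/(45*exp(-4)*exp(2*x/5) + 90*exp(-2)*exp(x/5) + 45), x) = (2*(x + 6)*(exp(x/5 - 2) + 1)/9 + exp(x/5 - 2))/(exp(x/5 - 2) + 1) + C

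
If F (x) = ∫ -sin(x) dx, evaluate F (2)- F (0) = -1 + cos(2)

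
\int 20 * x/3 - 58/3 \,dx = 10*x^2/3 - 58*x/3 + C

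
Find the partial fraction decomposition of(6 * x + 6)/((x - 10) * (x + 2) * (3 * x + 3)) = -1/(6*(x + 2)) + 1/(6*(x - 10))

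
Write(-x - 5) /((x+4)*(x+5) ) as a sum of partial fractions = -1/(x + 4)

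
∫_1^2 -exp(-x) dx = -exp(-1) + exp(-2)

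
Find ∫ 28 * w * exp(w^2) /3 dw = 14*exp(w^2)/3 + C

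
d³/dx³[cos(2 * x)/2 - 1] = 4*sin(2*x)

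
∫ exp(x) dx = exp(x) + C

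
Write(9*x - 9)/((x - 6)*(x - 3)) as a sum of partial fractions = -6/(x - 3) + 15/(x - 6)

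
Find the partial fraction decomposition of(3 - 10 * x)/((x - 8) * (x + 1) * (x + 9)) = 93/(136*(x + 9)) - 13/(72*(x + 1)) - 77/(153*(x - 8))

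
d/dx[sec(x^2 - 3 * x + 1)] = 2*x*tan(x^2 - 3*x + 1)*sec(x^2 - 3*x + 1) - 3*tan(x^2 - 3*x + 1)*sec(x^2 - 3*x + 1)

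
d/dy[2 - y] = -1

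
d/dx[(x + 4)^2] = 2*x + 8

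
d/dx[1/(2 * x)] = -1/(2*x^2)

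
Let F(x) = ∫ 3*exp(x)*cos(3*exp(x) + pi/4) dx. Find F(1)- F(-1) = -sin(pi/4 + 3*exp(-1)) + sin(pi/4 + 3*E)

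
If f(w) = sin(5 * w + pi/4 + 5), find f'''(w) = -125*cos(5*w + pi/4 + 5)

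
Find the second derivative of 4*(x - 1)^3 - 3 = 24*x - 24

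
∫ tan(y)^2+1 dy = tan(y) + C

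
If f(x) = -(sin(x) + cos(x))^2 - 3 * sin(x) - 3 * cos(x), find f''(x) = 4*sin(2*x) + 3*sqrt(2)*sin(x + pi/4)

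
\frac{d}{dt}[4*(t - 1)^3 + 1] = 12*t^2 - 24*t + 12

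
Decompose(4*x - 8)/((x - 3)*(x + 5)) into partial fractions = 7/(2*(x + 5)) + 1/(2*(x - 3))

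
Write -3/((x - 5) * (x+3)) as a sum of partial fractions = 3/(8*(x + 3)) - 3/(8*(x - 5))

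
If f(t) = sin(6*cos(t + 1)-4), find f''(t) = -36*sin(t + 1)^2*sin(6*cos(t + 1) - 4) - 6*cos(t + 1)*cos(6*cos(t + 1) - 4)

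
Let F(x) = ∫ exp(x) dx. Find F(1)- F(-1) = E - exp(-1)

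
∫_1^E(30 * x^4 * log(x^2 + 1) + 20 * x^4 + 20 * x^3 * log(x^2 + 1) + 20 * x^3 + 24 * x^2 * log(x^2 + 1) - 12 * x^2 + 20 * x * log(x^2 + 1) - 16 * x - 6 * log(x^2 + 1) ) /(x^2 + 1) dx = -6*log(2) - 2*(-5*exp(3) - 5*exp(2) + 4 + 3*E)*log(1 + exp(2))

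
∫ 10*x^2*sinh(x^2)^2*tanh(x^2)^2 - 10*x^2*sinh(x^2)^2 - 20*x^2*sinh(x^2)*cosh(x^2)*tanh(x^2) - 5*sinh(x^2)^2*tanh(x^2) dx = -5*x*sinh(x^2)^2*tanh(x^2) + C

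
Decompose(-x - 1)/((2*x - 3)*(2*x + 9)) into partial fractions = -7/(24*(2*x + 9)) - 5/(24*(2*x - 3))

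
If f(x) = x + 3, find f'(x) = 1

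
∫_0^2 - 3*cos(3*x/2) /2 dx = -sin(3)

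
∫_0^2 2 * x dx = 4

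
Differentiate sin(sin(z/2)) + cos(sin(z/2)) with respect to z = sqrt(2)*cos(z/2)*cos(sin(z/2) + pi/4)/2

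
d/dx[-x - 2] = -1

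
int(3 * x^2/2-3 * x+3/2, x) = x^3/2 - 3*x^2/2 + 3*x/2 + C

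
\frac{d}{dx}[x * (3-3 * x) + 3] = 3 - 6*x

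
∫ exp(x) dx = exp(x) + C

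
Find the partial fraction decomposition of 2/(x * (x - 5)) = 2/(5*(x - 5)) - 2/(5*x)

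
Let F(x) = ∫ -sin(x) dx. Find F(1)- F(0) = -1 + cos(1)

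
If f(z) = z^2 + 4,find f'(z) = 2*z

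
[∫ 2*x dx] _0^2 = 4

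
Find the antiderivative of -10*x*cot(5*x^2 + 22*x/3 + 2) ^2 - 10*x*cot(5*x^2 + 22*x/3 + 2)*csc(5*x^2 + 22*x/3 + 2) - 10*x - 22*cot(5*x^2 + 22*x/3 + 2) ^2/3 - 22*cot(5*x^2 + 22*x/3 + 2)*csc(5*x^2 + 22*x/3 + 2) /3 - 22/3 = cot(5*x^2 + 22*x/3 + 2) + csc(5*x^2 + 22*x/3 + 2) + C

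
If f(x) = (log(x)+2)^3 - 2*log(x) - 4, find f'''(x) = (6*log(x)^2 + 6*log(x) - 10)/x^3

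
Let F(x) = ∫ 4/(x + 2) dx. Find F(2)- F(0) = 4*log(2)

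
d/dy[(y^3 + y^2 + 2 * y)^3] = 9*y^8 + 24*y^7 + 63*y^6 + 78*y^5 + 90*y^4 + 48*y^3 + 24*y^2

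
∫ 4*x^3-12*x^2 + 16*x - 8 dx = x^4 - 4*x^3 + 8*x^2 - 8*x + C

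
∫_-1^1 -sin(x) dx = 0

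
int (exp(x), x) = exp(x) + C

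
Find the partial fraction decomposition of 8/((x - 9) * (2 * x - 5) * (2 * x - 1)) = 4/(17*(2*x - 1)) - 4/(13*(2*x - 5)) + 8/(221*(x - 9))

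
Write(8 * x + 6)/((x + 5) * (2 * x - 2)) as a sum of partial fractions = 17/(6*(x + 5)) + 7/(6*(x - 1))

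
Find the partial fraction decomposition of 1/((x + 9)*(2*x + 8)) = -1/(10*(x + 9)) + 1/(10*(x + 4))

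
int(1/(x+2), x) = log(x + 2) + C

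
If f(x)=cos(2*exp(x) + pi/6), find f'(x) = -2*exp(x)*sin(2*exp(x) + pi/6)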